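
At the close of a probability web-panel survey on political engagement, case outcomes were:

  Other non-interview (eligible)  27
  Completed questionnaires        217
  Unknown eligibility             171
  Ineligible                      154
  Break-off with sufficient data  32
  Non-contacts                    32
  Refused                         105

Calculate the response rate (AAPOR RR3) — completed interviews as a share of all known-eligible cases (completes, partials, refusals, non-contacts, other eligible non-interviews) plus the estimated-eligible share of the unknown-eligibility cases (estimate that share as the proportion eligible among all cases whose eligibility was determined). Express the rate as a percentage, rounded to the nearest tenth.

40.4%

Num → 217
Eligible (known) → 217 + 32 + 105 + 32 + 27 = 413
e = 413 / (413 + 154) = 413 / 567 = 0.7284
Eligible share of unknowns → 0.7284 × 171 = 124.56
Denom → 413 + 124.56 = 537.56
RR3 = 217 / 537.56 = 0.4037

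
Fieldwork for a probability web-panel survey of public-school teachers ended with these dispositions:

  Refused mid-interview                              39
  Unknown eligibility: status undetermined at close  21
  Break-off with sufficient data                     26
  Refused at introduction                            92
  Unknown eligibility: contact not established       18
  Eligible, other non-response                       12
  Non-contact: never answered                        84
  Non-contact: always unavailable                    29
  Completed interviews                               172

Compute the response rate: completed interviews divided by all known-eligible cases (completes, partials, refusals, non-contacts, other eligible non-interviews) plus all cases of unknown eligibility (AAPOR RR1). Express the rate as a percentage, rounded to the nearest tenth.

Refusals = 92 + 39 = 131
Non-contacts = 84 + 29 = 113
Unknown eligibility = 18 + 21 = 39
Num → 172
Base → 172 + 26 + 131 + 113 + 12 + 39 = 493
RR1 = 172 / 493 = 0.3489

34.9%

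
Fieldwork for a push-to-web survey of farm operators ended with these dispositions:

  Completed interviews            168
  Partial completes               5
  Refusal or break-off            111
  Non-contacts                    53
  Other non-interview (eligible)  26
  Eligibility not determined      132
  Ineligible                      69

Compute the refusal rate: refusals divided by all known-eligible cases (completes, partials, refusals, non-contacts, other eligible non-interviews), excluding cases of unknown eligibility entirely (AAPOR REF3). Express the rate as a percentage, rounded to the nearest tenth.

30.6%

Top = 111
Denominator = 168 + 5 + 111 + 53 + 26 = 363
REF3 = 111 / 363 = 0.3058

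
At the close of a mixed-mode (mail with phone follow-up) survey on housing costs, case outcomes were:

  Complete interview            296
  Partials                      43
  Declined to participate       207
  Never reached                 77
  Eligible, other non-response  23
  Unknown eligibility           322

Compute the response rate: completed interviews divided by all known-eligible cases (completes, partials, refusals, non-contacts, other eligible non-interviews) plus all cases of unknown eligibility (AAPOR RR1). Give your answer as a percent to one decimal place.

Num = 296
Base = 296 + 43 + 207 + 77 + 23 + 322 = 968
RR1 = 296 / 968 = 0.3058

30.6%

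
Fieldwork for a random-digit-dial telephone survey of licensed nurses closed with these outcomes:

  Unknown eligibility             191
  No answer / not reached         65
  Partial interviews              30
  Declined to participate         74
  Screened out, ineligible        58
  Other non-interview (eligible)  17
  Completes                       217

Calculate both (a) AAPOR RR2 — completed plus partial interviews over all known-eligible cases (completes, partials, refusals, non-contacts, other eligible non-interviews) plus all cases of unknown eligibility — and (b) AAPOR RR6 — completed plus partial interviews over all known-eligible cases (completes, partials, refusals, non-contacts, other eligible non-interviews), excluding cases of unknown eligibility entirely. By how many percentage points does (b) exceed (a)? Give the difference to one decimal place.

19.7

Top = 217 + 30 = 247
Denominator = 217 + 30 + 74 + 65 + 17 + 191 = 594
RR2 = 247 / 594 = 0.4158
Denominator = 217 + 30 + 74 + 65 + 17 = 403
RR6 = 247 / 403 = 0.6129
Difference = 61.29 − 41.58 = 19.71 percentage points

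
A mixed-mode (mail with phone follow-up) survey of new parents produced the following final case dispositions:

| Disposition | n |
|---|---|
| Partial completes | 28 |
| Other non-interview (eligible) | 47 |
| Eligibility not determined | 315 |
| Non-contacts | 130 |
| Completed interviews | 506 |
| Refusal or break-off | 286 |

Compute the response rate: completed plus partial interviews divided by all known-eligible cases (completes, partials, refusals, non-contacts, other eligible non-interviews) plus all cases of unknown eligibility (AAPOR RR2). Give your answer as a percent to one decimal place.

Numerator: 506 + 28 = 534
Base: 506 + 28 + 286 + 130 + 47 + 315 = 1312
RR2 = 534 / 1312 = 0.4070

40.7%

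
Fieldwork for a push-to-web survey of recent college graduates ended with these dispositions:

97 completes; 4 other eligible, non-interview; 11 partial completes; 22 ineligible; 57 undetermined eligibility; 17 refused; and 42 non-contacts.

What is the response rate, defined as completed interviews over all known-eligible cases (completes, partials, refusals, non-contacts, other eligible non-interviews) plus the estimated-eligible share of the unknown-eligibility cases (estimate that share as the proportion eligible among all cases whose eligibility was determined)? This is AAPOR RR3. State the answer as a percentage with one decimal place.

43.8%

Top → 97
Known eligible → 97 + 11 + 17 + 42 + 4 = 171
e = 171 / (171 + 22) = 171 / 193 = 0.8860
Eligible share of unknowns → 0.8860 × 57 = 50.50
Base → 171 + 50.50 = 221.50
RR3 = 97 / 221.50 = 0.4379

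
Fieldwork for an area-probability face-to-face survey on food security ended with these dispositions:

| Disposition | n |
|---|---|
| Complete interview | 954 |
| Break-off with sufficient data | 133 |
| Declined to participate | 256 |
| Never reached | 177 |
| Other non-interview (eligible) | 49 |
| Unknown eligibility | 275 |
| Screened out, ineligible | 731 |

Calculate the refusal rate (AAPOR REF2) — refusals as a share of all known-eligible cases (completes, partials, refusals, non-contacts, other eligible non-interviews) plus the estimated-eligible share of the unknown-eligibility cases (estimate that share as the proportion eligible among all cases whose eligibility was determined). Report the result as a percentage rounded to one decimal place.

Top = 256
Known eligible = 954 + 133 + 256 + 177 + 49 = 1569
e = 1569 / (1569 + 731) = 1569 / 2300 = 0.6822
Estimated eligible among unknowns = 0.6822 × 275 = 187.61
Denom = 1569 + 187.61 = 1756.61
REF2 = 256 / 1756.61 = 0.1457

14.6%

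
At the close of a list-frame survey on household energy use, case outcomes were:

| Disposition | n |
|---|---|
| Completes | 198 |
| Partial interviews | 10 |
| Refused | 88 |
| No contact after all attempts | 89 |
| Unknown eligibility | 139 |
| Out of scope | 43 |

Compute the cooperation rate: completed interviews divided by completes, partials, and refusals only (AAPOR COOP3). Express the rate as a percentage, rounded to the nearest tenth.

Numerator: 198
Denom: 198 + 10 + 88 = 296
COOP3 = 198 / 296 = 0.6689

66.9%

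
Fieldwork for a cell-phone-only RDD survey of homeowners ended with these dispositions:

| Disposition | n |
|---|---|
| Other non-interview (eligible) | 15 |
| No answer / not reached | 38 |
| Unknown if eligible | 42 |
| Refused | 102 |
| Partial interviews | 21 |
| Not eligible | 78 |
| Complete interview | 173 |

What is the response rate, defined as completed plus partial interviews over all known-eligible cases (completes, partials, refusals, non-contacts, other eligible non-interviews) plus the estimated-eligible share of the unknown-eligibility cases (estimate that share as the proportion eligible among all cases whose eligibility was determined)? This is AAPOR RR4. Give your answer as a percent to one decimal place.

Num = 173 + 21 = 194
Eligible (known) = 173 + 21 + 102 + 38 + 15 = 349
e = 349 / (349 + 78) = 349 / 427 = 0.8173
e × U = 0.8173 × 42 = 34.33
Denom = 349 + 34.33 = 383.33
RR4 = 194 / 383.33 = 0.5061

50.6%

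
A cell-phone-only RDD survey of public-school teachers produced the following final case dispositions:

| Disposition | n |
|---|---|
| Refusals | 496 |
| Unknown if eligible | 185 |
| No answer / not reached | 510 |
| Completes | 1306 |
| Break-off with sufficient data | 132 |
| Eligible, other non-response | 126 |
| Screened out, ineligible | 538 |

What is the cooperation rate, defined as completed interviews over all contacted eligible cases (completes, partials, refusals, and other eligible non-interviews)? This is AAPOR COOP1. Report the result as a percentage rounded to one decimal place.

Numerator = 1306
Denominator = 1306 + 132 + 496 + 126 = 2060
COOP1 = 1306 / 2060 = 0.6340

63.4%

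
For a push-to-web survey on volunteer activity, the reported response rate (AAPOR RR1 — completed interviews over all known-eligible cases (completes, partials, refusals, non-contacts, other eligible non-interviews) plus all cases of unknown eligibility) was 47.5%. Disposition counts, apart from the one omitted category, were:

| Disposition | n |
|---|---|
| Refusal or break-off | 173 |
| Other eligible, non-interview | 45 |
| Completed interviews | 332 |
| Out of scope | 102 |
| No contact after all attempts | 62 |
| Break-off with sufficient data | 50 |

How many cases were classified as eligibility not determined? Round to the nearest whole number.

RR1 = 332 / D = 0.475
D = 332 / 0.475 = 698.9
Rest of base = 662
eligibility not determined = 698.9 − 662 ≈ 37

37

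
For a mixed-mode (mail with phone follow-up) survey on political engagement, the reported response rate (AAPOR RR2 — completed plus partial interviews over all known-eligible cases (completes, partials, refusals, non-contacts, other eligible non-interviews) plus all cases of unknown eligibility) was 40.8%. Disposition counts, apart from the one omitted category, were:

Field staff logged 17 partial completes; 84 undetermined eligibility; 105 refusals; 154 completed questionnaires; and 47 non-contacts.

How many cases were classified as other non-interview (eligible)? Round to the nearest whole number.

Top → 154 + 17 = 171
RR2 = 171 / D = 0.408
D = 171 / 0.408 = 419.1
Other denominator terms total 407
other non-interview (eligible) = 419.1 − 407 ≈ 12

12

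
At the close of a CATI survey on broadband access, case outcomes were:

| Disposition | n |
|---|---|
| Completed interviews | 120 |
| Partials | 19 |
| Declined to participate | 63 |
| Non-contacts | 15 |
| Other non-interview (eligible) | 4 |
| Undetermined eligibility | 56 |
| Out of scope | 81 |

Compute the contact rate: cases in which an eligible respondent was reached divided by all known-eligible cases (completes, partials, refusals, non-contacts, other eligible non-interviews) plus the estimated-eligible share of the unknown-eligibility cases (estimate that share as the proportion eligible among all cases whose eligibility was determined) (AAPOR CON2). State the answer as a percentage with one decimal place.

Top → 120 + 19 + 63 + 4 = 206
Determined eligible → 120 + 19 + 63 + 15 + 4 = 221
e = 221 / (221 + 81) = 221 / 302 = 0.7318
e × U → 0.7318 × 56 = 40.98
Denom → 221 + 40.98 = 261.98
CON2 = 206 / 261.98 = 0.7863

78.6%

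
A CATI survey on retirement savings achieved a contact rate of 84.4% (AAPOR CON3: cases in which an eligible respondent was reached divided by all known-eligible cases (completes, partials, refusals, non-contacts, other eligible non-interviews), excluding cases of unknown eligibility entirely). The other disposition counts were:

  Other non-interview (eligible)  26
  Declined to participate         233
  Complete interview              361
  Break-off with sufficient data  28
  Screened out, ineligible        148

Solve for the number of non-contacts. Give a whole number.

120

Num: 361 + 28 + 233 + 26 = 648
CON3 = 648 / D = 0.844
D = 648 / 0.844 = 767.8
Other denominator terms total 648
non-contacts = 767.8 − 648 ≈ 120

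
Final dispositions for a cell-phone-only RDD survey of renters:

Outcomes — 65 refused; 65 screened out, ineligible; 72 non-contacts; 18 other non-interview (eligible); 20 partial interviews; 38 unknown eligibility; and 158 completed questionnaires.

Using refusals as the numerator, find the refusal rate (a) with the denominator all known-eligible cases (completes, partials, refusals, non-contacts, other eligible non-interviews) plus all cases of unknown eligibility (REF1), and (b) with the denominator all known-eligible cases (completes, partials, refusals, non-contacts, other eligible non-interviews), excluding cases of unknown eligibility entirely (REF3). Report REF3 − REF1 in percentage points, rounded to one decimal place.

2.0

Num = 65
Denom = 158 + 20 + 65 + 72 + 18 + 38 = 371
REF1 = 65 / 371 = 0.1752
Denom = 158 + 20 + 65 + 72 + 18 = 333
REF3 = 65 / 333 = 0.1952
Difference = 19.52 − 17.52 = 2.00 percentage points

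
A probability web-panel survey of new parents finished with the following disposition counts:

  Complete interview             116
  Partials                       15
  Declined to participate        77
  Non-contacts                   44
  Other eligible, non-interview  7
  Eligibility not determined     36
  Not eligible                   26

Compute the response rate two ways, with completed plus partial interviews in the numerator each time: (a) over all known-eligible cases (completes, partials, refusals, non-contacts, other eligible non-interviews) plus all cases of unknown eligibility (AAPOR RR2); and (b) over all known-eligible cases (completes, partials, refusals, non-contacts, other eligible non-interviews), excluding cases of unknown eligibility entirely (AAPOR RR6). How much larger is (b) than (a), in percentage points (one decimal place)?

Numerator: 116 + 15 = 131
Denom: 116 + 15 + 77 + 44 + 7 + 36 = 295
RR2 = 131 / 295 = 0.4441
Denom: 116 + 15 + 77 + 44 + 7 = 259
RR6 = 131 / 259 = 0.5058
Difference = 50.58 − 44.41 = 6.17 percentage points

6.2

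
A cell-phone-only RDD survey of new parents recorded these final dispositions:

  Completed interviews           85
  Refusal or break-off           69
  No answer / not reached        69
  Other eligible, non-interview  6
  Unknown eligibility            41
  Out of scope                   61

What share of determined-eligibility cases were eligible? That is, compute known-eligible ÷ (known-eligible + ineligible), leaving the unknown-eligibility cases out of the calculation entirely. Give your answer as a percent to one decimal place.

Eligible (known) → 85 + 69 + 69 + 6 = 229
e = 229 / (229 + 61) = 229 / 290 = 0.7897

79.0%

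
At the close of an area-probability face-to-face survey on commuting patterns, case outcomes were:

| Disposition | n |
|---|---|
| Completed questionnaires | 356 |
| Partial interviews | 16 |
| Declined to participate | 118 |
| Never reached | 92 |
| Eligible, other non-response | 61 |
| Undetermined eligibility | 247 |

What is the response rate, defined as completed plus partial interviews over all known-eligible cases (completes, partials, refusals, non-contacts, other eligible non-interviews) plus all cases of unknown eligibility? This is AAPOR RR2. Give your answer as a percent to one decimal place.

Top → 356 + 16 = 372
Base → 356 + 16 + 118 + 92 + 61 + 247 = 890
RR2 = 372 / 890 = 0.4180

41.8%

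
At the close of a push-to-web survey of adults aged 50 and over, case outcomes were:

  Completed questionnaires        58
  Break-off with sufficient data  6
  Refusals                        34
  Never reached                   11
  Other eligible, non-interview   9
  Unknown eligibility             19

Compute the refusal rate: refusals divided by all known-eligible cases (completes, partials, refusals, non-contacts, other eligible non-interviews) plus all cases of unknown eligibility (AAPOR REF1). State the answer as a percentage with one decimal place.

24.8%

Num = 34
Denom = 58 + 6 + 34 + 11 + 9 + 19 = 137
REF1 = 34 / 137 = 0.2482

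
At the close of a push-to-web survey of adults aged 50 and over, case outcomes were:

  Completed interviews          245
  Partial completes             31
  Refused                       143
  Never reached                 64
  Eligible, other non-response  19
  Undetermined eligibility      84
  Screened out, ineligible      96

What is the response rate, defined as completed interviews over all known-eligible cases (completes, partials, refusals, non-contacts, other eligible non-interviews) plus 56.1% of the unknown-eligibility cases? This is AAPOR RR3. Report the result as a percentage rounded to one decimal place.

Num: 245
Known eligible: 245 + 31 + 143 + 64 + 19 = 502
e × U: 0.5610 × 84 = 47.12
Denominator: 502 + 47.12 = 549.12
RR3 = 245 / 549.12 = 0.4462

44.6%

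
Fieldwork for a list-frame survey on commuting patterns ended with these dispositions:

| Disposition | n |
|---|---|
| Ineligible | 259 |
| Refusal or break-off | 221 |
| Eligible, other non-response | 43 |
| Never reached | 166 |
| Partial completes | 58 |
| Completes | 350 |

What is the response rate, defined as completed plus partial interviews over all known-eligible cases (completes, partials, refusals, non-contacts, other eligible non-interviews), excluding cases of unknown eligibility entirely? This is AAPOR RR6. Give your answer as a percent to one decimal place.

48.7%

Num: 350 + 58 = 408
Denominator: 350 + 58 + 221 + 166 + 43 = 838
RR6 = 408 / 838 = 0.4869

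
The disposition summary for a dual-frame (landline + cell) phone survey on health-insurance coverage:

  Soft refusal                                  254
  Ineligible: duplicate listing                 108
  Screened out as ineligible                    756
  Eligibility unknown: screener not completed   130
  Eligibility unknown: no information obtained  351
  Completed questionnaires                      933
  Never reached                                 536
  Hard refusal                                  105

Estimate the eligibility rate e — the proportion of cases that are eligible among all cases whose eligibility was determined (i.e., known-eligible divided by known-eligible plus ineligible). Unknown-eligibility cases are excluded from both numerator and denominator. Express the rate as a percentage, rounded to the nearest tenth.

Declined to participate = 105 + 254 = 359
Eligibility not determined = 130 + 351 = 481
Screened out, ineligible = 756 + 108 = 864
Known eligible = 933 + 359 + 536 = 1828
e = 1828 / (1828 + 864) = 1828 / 2692 = 0.6790

67.9%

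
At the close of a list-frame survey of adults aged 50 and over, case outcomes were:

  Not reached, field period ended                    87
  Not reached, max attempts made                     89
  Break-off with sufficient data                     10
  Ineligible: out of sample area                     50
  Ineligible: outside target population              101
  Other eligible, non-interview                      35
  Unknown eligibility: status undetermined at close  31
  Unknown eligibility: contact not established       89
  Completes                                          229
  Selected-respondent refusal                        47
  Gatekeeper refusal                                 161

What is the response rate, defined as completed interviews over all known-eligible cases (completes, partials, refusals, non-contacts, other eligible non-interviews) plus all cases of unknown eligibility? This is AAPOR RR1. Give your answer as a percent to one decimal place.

29.4%

Refused = 161 + 47 = 208
Non-contacts = 87 + 89 = 176
Eligibility not determined = 89 + 31 = 120
Screened out, ineligible = 101 + 50 = 151
Numerator = 229
Base = 229 + 10 + 208 + 176 + 35 + 120 = 778
RR1 = 229 / 778 = 0.2943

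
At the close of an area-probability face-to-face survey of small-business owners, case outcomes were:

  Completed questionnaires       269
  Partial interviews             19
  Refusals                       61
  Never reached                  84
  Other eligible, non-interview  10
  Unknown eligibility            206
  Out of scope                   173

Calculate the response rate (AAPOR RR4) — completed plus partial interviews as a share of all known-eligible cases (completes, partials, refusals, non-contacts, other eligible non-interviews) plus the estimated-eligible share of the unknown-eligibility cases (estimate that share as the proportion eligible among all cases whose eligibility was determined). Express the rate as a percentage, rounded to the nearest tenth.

48.7%

Top → 269 + 19 = 288
Known eligible → 269 + 19 + 61 + 84 + 10 = 443
e = 443 / (443 + 173) = 443 / 616 = 0.7192
e × U → 0.7192 × 206 = 148.16
Denom → 443 + 148.16 = 591.16
RR4 = 288 / 591.16 = 0.4872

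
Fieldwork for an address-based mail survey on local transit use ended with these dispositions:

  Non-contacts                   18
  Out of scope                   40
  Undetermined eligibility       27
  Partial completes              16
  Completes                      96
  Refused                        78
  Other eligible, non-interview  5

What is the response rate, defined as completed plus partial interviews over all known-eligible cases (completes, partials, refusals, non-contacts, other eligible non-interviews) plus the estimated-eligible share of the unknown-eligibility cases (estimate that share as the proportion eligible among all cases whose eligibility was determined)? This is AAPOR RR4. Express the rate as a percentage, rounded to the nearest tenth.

Top: 96 + 16 = 112
Eligible (known): 96 + 16 + 78 + 18 + 5 = 213
e = 213 / (213 + 40) = 213 / 253 = 0.8419
Estimated eligible among unknowns: 0.8419 × 27 = 22.73
Denom: 213 + 22.73 = 235.73
RR4 = 112 / 235.73 = 0.4751

47.5%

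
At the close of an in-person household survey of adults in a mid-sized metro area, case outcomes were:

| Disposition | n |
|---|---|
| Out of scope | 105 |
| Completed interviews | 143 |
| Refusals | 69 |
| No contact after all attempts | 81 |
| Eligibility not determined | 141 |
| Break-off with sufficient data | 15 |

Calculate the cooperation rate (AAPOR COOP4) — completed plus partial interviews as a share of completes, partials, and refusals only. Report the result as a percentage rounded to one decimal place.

69.6%

Top: 143 + 15 = 158
Base: 143 + 15 + 69 = 227
COOP4 = 158 / 227 = 0.6960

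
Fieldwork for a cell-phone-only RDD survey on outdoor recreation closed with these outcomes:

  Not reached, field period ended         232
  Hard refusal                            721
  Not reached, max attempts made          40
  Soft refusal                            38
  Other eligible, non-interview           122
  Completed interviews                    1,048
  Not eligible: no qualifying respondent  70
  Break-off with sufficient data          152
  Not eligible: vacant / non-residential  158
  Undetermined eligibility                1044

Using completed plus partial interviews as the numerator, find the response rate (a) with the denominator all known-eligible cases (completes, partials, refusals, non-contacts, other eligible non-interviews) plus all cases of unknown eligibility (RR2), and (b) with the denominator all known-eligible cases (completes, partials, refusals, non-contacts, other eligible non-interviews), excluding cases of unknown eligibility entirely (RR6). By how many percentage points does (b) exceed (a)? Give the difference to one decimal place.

15.7

Declined to participate = 721 + 38 = 759
Non-contacts = 232 + 40 = 272
Ineligible = 70 + 158 = 228
Num: 1048 + 152 = 1200
Denominator: 1048 + 152 + 759 + 272 + 122 + 1044 = 3397
RR2 = 1200 / 3397 = 0.3533
Denominator: 1048 + 152 + 759 + 272 + 122 = 2353
RR6 = 1200 / 2353 = 0.5100
Difference = 51.00 − 35.33 = 15.67 percentage points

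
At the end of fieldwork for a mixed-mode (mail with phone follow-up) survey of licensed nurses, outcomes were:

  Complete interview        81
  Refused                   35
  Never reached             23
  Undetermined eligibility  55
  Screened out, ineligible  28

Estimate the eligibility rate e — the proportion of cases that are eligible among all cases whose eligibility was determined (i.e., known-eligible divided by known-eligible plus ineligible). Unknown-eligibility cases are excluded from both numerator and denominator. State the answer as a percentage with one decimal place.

83.2%

Determined eligible = 81 + 35 + 23 = 139
e = 139 / (139 + 28) = 139 / 167 = 0.8323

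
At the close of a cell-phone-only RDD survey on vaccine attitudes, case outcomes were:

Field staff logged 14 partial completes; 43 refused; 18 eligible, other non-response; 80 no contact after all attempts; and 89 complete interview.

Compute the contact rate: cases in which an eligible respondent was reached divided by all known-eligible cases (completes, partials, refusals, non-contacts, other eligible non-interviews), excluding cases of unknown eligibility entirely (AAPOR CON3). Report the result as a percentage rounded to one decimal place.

Num: 89 + 14 + 43 + 18 = 164
Denominator: 89 + 14 + 43 + 80 + 18 = 244
CON3 = 164 / 244 = 0.6721

67.2%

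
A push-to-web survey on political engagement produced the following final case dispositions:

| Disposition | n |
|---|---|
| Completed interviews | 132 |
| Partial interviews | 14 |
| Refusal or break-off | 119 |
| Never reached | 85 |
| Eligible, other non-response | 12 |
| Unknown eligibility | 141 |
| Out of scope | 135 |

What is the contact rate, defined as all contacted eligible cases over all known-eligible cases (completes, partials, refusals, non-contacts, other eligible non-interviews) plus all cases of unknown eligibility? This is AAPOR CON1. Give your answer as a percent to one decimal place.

Num = 132 + 14 + 119 + 12 = 277
Denominator = 132 + 14 + 119 + 85 + 12 + 141 = 503
CON1 = 277 / 503 = 0.5507

55.1%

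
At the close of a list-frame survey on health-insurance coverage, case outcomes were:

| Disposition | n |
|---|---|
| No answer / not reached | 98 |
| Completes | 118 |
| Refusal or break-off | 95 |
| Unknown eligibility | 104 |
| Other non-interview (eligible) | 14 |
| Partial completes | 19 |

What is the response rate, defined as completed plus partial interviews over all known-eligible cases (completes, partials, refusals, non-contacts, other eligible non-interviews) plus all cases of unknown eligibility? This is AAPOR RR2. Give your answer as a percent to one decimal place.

30.6%

Numerator: 118 + 19 = 137
Denominator: 118 + 19 + 95 + 98 + 14 + 104 = 448
RR2 = 137 / 448 = 0.3058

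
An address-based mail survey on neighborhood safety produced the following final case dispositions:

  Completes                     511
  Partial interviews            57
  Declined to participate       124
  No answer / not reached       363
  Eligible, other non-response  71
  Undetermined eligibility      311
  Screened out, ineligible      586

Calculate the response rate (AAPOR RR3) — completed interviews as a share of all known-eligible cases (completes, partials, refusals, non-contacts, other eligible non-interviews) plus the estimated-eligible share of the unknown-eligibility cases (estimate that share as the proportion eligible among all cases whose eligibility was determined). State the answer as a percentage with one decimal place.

Top = 511
Known eligible = 511 + 57 + 124 + 363 + 71 = 1126
e = 1126 / (1126 + 586) = 1126 / 1712 = 0.6577
e × U = 0.6577 × 311 = 204.54
Denominator = 1126 + 204.54 = 1330.54
RR3 = 511 / 1330.54 = 0.3841

38.4%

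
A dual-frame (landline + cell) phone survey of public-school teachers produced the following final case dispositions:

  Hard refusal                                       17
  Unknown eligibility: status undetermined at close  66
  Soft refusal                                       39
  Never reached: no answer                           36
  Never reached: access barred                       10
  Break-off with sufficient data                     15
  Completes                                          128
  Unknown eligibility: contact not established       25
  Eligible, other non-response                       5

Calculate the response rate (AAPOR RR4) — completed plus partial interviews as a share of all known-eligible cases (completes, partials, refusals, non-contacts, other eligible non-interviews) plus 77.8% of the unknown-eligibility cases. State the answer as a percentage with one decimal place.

Refusal or break-off = 17 + 39 = 56
No answer / not reached = 36 + 10 = 46
Eligibility not determined = 25 + 66 = 91
Num → 128 + 15 = 143
Known eligible → 128 + 15 + 56 + 46 + 5 = 250
e × U → 0.7780 × 91 = 70.80
Denom → 250 + 70.80 = 320.80
RR4 = 143 / 320.80 = 0.4458

44.6%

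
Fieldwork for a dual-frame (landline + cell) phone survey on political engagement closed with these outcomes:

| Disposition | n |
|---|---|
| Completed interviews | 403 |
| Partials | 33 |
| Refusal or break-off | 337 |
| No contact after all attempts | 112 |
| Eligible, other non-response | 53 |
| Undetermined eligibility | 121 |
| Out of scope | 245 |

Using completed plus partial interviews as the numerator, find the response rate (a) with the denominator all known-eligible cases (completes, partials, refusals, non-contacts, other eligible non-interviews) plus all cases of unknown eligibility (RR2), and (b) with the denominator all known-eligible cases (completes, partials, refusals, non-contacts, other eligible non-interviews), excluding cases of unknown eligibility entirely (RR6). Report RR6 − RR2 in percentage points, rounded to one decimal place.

Num → 403 + 33 = 436
Denom → 403 + 33 + 337 + 112 + 53 + 121 = 1059
RR2 = 436 / 1059 = 0.4117
Denom → 403 + 33 + 337 + 112 + 53 = 938
RR6 = 436 / 938 = 0.4648
Difference = 46.48 − 41.17 = 5.31 percentage points

5.3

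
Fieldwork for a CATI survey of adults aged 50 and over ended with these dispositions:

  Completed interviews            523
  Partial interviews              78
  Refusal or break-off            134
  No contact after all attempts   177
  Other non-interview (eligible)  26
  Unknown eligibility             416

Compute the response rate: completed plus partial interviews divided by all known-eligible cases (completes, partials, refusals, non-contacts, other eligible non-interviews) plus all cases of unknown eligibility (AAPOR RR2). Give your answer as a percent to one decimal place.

Numerator = 523 + 78 = 601
Base = 523 + 78 + 134 + 177 + 26 + 416 = 1354
RR2 = 601 / 1354 = 0.4439

44.4%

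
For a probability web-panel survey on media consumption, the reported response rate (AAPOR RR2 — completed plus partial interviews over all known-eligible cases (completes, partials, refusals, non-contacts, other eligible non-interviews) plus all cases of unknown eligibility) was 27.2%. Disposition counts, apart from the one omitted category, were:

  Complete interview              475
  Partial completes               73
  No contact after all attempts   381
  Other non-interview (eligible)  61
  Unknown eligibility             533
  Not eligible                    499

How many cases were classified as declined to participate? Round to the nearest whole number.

Top = 475 + 73 = 548
RR2 = 548 / D = 0.272
D = 548 / 0.272 = 2014.7
Rest of base = 1523
declined to participate = 2014.7 − 1523 ≈ 492

492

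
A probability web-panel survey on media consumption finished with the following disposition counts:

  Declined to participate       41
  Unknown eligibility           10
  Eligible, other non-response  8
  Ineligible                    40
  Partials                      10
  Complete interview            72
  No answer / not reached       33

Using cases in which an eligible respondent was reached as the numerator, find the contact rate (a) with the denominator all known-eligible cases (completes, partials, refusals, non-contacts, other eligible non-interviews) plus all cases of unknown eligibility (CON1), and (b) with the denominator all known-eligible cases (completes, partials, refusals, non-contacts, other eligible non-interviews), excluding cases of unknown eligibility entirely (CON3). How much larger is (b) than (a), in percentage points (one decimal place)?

Num → 72 + 10 + 41 + 8 = 131
Denominator → 72 + 10 + 41 + 33 + 8 + 10 = 174
CON1 = 131 / 174 = 0.7529
Denominator → 72 + 10 + 41 + 33 + 8 = 164
CON3 = 131 / 164 = 0.7988
Difference = 79.88 − 75.29 = 4.59 percentage points

4.6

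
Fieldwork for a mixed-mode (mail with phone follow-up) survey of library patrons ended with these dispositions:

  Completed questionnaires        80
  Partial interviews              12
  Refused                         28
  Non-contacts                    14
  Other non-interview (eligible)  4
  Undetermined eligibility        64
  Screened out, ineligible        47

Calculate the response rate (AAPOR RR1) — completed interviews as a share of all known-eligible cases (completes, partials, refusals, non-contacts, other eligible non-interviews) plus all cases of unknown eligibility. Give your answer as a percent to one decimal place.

39.6%

Top = 80
Base = 80 + 12 + 28 + 14 + 4 + 64 = 202
RR1 = 80 / 202 = 0.3960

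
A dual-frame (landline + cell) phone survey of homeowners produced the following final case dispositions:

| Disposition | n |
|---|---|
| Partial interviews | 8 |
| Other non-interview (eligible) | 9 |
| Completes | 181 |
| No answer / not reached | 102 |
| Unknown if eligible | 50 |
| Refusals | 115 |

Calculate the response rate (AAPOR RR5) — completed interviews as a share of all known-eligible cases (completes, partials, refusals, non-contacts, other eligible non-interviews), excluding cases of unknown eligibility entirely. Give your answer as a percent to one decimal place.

43.6%

Numerator = 181
Denom = 181 + 8 + 115 + 102 + 9 = 415
RR5 = 181 / 415 = 0.4361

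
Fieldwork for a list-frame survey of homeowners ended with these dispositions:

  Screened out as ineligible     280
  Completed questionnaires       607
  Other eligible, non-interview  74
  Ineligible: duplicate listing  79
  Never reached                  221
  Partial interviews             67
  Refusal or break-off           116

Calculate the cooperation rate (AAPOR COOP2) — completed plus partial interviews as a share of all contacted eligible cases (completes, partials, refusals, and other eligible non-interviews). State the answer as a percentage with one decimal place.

78.0%

Ineligible = 280 + 79 = 359
Num: 607 + 67 = 674
Base: 607 + 67 + 116 + 74 = 864
COOP2 = 674 / 864 = 0.7801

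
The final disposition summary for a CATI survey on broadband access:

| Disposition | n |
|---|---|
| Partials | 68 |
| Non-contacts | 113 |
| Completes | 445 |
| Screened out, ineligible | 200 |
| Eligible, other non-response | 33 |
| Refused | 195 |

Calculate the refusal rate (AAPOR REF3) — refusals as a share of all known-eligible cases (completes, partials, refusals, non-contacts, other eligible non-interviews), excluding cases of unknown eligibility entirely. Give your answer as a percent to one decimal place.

Num → 195
Denom → 445 + 68 + 195 + 113 + 33 = 854
REF3 = 195 / 854 = 0.2283

22.8%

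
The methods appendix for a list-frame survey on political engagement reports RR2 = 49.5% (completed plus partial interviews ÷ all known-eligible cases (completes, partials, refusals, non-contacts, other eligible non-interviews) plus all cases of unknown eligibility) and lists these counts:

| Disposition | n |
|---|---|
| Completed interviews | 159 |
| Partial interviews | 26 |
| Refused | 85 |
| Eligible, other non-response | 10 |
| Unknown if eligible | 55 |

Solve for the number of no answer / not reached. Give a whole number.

Num = 159 + 26 = 185
RR2 = 185 / D = 0.495
D = 185 / 0.495 = 373.7
Rest of base = 335
no answer / not reached = 373.7 − 335 ≈ 39

39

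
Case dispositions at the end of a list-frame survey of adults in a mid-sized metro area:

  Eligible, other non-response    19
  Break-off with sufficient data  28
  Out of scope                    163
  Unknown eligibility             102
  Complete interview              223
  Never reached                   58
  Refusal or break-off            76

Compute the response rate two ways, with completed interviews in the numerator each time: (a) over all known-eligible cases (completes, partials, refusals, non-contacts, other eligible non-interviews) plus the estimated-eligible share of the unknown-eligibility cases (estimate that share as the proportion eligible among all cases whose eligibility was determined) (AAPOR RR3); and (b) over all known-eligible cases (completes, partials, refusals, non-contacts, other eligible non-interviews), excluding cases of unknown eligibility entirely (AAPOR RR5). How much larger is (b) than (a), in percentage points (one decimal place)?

8.4

Num → 223
Eligible (known) → 223 + 28 + 76 + 58 + 19 = 404
e = 404 / (404 + 163) = 404 / 567 = 0.7125
Eligible share of unknowns → 0.7125 × 102 = 72.67
Denom → 404 + 72.67 = 476.67
RR3 = 223 / 476.67 = 0.4678
Denom → 223 + 28 + 76 + 58 + 19 = 404
RR5 = 223 / 404 = 0.5520
Difference = 55.20 − 46.78 = 8.42 percentage points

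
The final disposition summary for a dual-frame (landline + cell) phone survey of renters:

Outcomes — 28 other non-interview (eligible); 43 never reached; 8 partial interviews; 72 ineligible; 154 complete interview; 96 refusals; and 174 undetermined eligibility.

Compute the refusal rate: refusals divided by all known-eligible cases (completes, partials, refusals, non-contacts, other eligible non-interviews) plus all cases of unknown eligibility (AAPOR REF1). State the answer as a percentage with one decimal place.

Top: 96
Base: 154 + 8 + 96 + 43 + 28 + 174 = 503
REF1 = 96 / 503 = 0.1909

19.1%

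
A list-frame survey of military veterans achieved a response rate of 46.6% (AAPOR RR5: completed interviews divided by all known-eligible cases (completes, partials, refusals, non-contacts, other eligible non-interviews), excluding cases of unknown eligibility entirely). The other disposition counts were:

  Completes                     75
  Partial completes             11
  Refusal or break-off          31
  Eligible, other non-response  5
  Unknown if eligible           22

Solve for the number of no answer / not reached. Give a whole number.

RR5 = 75 / D = 0.466
D = 75 / 0.466 = 160.9
Other denominator terms total 122
no answer / not reached = 160.9 − 122 ≈ 39

39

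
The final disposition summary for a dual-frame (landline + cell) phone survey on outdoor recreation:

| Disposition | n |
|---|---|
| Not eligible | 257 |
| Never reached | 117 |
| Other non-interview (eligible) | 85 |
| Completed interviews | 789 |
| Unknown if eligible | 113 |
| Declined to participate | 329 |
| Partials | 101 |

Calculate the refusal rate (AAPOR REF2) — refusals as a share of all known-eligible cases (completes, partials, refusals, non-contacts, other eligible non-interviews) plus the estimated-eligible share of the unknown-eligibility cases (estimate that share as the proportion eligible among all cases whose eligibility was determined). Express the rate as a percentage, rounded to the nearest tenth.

Numerator → 329
Eligible (known) → 789 + 101 + 329 + 117 + 85 = 1421
e = 1421 / (1421 + 257) = 1421 / 1678 = 0.8468
e × U → 0.8468 × 113 = 95.69
Base → 1421 + 95.69 = 1516.69
REF2 = 329 / 1516.69 = 0.2169

21.7%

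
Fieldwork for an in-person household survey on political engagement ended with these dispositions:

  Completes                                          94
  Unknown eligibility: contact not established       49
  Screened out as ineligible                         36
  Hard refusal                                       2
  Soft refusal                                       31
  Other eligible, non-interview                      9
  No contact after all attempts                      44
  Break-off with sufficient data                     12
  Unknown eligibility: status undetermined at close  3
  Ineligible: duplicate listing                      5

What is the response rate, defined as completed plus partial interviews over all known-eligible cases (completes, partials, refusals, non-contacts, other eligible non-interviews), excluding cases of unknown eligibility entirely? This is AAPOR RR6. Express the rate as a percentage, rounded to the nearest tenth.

Refused = 2 + 31 = 33
Unknown if eligible = 49 + 3 = 52
Ineligible = 36 + 5 = 41
Num = 94 + 12 = 106
Denom = 94 + 12 + 33 + 44 + 9 = 192
RR6 = 106 / 192 = 0.5521

55.2%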